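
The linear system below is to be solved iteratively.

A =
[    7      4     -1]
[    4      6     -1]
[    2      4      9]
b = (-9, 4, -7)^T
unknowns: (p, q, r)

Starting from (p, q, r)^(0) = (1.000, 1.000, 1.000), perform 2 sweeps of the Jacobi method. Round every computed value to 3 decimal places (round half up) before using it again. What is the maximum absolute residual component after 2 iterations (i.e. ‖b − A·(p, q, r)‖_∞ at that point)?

5.863

Iteration 1:
  p = (-9 - (4)·1.000 - (-1)·1.000) / (7) = -1.714
  q = (4 - (4)·1.000 - (-1)·1.000) / (6) = 0.167
  r = (-7 - (2)·1.000 - (4)·1.000) / (9) = -1.444
Iteration 2:
  p = (-9 - (4)·0.167 - (-1)·-1.444) / (7) = -1.587
  q = (4 - (4)·-1.714 - (-1)·-1.444) / (6) = 1.569
  r = (-7 - (2)·-1.714 - (4)·0.167) / (9) = -0.471
Residual b − A·x = (-4.638, 0.463, -5.863); ∞-norm = 5.863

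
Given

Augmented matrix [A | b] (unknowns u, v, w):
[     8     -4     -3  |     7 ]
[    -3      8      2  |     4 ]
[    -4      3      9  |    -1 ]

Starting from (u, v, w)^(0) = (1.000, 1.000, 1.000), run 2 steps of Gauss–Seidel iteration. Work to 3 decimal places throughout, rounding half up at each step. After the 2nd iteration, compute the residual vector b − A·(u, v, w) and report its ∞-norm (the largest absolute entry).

0.289

Iteration 1:
  u = (7 - (-4)·1.000 - (-3)·1.000) / (8) = 1.750
  v = (4 - (-3)·1.750 - (2)·1.000) / (8) = 0.906
  w = (-1 - (-4)·1.750 - (3)·0.906) / (9) = 0.365
Iteration 2:
  u = (7 - (-4)·0.906 - (-3)·0.365) / (8) = 1.465
  v = (4 - (-3)·1.465 - (2)·0.365) / (8) = 0.958
  w = (-1 - (-4)·1.465 - (3)·0.958) / (9) = 0.221
Residual b − A·x = (-0.225, 0.289, -0.003); ∞-norm = 0.289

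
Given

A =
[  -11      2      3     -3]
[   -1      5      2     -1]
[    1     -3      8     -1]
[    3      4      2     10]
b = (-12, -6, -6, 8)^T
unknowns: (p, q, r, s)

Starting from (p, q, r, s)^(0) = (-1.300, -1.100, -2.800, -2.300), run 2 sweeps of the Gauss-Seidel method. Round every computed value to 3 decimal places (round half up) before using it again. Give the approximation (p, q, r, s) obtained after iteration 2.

Iteration 1:
  p = (-12 - (2)·-1.100 - (3)·-2.800 - (-3)·-2.300) / (-11) = 0.755
  q = (-6 - (-1)·0.755 - (2)·-2.800 - (-1)·-2.300) / (5) = -0.389
  r = (-6 - (1)·0.755 - (-3)·-0.389 - (-1)·-2.300) / (8) = -1.278
  s = (8 - (3)·0.755 - (4)·-0.389 - (2)·-1.278) / (10) = 0.985
Iteration 2:
  p = (-12 - (2)·-0.389 - (3)·-1.278 - (-3)·0.985) / (-11) = 0.403
  q = (-6 - (-1)·0.403 - (2)·-1.278 - (-1)·0.985) / (5) = -0.411
  r = (-6 - (1)·0.403 - (-3)·-0.411 - (-1)·0.985) / (8) = -0.831
  s = (8 - (3)·0.403 - (4)·-0.411 - (2)·-0.831) / (10) = 1.010

(0.403, -0.411, -0.831, 1.010)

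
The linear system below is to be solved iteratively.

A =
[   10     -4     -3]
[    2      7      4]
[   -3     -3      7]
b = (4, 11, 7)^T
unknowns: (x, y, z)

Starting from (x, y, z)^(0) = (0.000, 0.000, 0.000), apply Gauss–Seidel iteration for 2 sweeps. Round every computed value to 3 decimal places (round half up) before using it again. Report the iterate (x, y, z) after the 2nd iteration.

Iteration 1:
  x = (4 - (-4)·0.000 - (-3)·0.000) / (10) = 0.400
  y = (11 - (2)·0.400 - (4)·0.000) / (7) = 1.457
  z = (7 - (-3)·0.400 - (-3)·1.457) / (7) = 1.796
Iteration 2:
  x = (4 - (-4)·1.457 - (-3)·1.796) / (10) = 1.522
  y = (11 - (2)·1.522 - (4)·1.796) / (7) = 0.110
  z = (7 - (-3)·1.522 - (-3)·0.110) / (7) = 1.699

(1.522, 0.110, 1.699)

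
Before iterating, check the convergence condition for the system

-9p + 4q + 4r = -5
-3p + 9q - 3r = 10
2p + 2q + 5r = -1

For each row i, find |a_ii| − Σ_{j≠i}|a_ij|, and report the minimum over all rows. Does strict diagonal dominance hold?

1

row 1: |-9| − (4+4) = 1
row 2: |9| − (3+3) = 3
row 3: |5| − (2+2) = 1
minimum over rows = 1 → strictly diagonally dominant (convergence guaranteed)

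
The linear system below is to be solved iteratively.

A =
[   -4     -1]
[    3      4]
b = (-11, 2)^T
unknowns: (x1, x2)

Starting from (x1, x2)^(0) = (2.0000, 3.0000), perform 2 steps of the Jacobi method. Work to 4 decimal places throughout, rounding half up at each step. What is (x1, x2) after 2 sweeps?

Iteration 1:
  x1 = (-11 - (-1)·3.0000) / (-4) = 2.0000
  x2 = (2 - (3)·2.0000) / (4) = -1.0000
Iteration 2:
  x1 = (-11 - (-1)·-1.0000) / (-4) = 3.0000
  x2 = (2 - (3)·2.0000) / (4) = -1.0000

(3.0000, -1.0000)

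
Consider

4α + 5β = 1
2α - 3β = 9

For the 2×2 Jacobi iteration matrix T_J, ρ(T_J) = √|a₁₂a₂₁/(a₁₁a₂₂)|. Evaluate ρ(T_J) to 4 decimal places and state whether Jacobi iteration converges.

a₁₂a₂₁/(a₁₁a₂₂) = (5)·(2) / ((4)·(-3)) = -0.833333
ρ = √|-0.833333| = √0.833333 = 0.9129
ρ < 1, so Jacobi converges

0.9129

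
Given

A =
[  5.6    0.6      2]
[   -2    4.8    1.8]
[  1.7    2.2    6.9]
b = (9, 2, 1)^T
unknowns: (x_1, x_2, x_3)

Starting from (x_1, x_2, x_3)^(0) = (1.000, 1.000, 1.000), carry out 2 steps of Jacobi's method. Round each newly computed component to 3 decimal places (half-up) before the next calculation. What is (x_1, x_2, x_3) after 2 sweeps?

(1.708, 1.050, -0.283)

Iteration 1:
  x_1 = (9 - (0.6)·1.000 - (2)·1.000) / (5.6) = 1.143
  x_2 = (2 - (-2)·1.000 - (1.8)·1.000) / (4.8) = 0.458
  x_3 = (1 - (1.7)·1.000 - (2.2)·1.000) / (6.9) = -0.420
Iteration 2:
  x_1 = (9 - (0.6)·0.458 - (2)·-0.420) / (5.6) = 1.708
  x_2 = (2 - (-2)·1.143 - (1.8)·-0.420) / (4.8) = 1.050
  x_3 = (1 - (1.7)·1.143 - (2.2)·0.458) / (6.9) = -0.283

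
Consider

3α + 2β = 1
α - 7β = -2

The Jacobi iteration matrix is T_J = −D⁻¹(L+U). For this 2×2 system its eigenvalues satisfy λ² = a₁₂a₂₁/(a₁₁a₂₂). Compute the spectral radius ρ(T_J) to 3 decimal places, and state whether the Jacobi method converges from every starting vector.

0.309

a₁₂a₂₁/(a₁₁a₂₂) = (2)·(1) / ((3)·(-7)) = -0.095238
ρ = √|-0.095238| = √0.095238 = 0.309
ρ < 1, so Jacobi converges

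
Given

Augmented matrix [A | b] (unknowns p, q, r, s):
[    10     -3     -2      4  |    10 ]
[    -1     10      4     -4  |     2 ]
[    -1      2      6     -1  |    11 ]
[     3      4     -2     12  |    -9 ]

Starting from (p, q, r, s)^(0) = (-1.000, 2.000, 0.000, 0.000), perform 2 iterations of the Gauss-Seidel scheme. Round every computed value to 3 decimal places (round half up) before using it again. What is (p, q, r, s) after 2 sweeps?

Iteration 1:
  p = (10 - (-3)·2.000 - (-2)·0.000 - (4)·0.000) / (10) = 1.600
  q = (2 - (-1)·1.600 - (4)·0.000 - (-4)·0.000) / (10) = 0.360
  r = (11 - (-1)·1.600 - (2)·0.360 - (-1)·0.000) / (6) = 1.980
  s = (-9 - (3)·1.600 - (4)·0.360 - (-2)·1.980) / (12) = -0.940
Iteration 2:
  p = (10 - (-3)·0.360 - (-2)·1.980 - (4)·-0.940) / (10) = 1.880
  q = (2 - (-1)·1.880 - (4)·1.980 - (-4)·-0.940) / (10) = -0.780
  r = (11 - (-1)·1.880 - (2)·-0.780 - (-1)·-0.940) / (6) = 2.250
  s = (-9 - (3)·1.880 - (4)·-0.780 - (-2)·2.250) / (12) = -0.585

(1.880, -0.780, 2.250, -0.585)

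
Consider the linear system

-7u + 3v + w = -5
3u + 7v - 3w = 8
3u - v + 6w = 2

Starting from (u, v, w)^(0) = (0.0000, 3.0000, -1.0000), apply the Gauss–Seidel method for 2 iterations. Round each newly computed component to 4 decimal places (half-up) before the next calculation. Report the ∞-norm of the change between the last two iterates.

1.2648

Iteration 1:
  u = (-5 - (3)·3.0000 - (1)·-1.0000) / (-7) = 1.8571
  v = (8 - (3)·1.8571 - (-3)·-1.0000) / (7) = -0.0816
  w = (2 - (3)·1.8571 - (-1)·-0.0816) / (6) = -0.6088
Iteration 2:
  u = (-5 - (3)·-0.0816 - (1)·-0.6088) / (-7) = 0.5923
  v = (8 - (3)·0.5923 - (-3)·-0.6088) / (7) = 0.6281
  w = (2 - (3)·0.5923 - (-1)·0.6281) / (6) = 0.1419
Change: (-1.2648, 0.7097, 0.7507) → max |·| = 1.2648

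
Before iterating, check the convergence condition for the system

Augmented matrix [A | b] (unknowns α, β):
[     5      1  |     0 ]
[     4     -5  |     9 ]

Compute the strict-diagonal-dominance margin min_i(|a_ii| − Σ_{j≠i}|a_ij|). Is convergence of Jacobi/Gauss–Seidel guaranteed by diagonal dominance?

row 1: |5| − (1) = 4
row 2: |-5| − (4) = 1
minimum over rows = 1 → strictly diagonally dominant (convergence guaranteed)

1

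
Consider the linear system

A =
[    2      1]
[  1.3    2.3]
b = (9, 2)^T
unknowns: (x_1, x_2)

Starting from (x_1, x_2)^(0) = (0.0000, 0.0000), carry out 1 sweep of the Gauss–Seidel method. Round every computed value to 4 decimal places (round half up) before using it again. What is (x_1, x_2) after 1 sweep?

(4.5000, -1.6739)

Iteration 1:
  x_1 = (9 - (1)·0.0000) / (2) = 4.5000
  x_2 = (2 - (1.3)·4.5000) / (2.3) = -1.6739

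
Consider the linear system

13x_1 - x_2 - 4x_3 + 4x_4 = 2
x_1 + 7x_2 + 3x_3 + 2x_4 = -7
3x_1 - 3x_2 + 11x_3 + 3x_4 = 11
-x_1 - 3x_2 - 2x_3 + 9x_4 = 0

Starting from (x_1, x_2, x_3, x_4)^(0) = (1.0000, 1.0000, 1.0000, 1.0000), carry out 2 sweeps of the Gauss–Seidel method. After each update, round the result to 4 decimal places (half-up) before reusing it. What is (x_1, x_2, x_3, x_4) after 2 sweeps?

(0.2357, -0.9670, 0.8125, -0.1156)

Iteration 1:
  x_1 = (2 - (-1)·1.0000 - (-4)·1.0000 - (4)·1.0000) / (13) = 0.2308
  x_2 = (-7 - (1)·0.2308 - (3)·1.0000 - (2)·1.0000) / (7) = -1.7473
  x_3 = (11 - (3)·0.2308 - (-3)·-1.7473 - (3)·1.0000) / (11) = 0.1878
  x_4 = (0 - (-1)·0.2308 - (-3)·-1.7473 - (-2)·0.1878) / (9) = -0.5151
Iteration 2:
  x_1 = (2 - (-1)·-1.7473 - (-4)·0.1878 - (4)·-0.5151) / (13) = 0.2357
  x_2 = (-7 - (1)·0.2357 - (3)·0.1878 - (2)·-0.5151) / (7) = -0.9670
  x_3 = (11 - (3)·0.2357 - (-3)·-0.9670 - (3)·-0.5151) / (11) = 0.8125
  x_4 = (0 - (-1)·0.2357 - (-3)·-0.9670 - (-2)·0.8125) / (9) = -0.1156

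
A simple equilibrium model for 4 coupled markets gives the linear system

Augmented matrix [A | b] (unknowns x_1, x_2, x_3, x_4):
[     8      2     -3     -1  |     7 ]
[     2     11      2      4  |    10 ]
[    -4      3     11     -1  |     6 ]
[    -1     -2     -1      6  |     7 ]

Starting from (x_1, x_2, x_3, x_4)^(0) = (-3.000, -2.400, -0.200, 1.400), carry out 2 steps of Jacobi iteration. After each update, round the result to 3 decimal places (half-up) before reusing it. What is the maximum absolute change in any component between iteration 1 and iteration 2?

Iteration 1:
  x_1 = (7 - (2)·-2.400 - (-3)·-0.200 - (-1)·1.400) / (8) = 1.575
  x_2 = (10 - (2)·-3.000 - (2)·-0.200 - (4)·1.400) / (11) = 0.982
  x_3 = (6 - (-4)·-3.000 - (3)·-2.400 - (-1)·1.400) / (11) = 0.236
  x_4 = (7 - (-1)·-3.000 - (-2)·-2.400 - (-1)·-0.200) / (6) = -0.167
Iteration 2:
  x_1 = (7 - (2)·0.982 - (-3)·0.236 - (-1)·-0.167) / (8) = 0.697
  x_2 = (10 - (2)·1.575 - (2)·0.236 - (4)·-0.167) / (11) = 0.641
  x_3 = (6 - (-4)·1.575 - (3)·0.982 - (-1)·-0.167) / (11) = 0.835
  x_4 = (7 - (-1)·1.575 - (-2)·0.982 - (-1)·0.236) / (6) = 1.796
Change: (-0.878, -0.341, 0.599, 1.963) → max |·| = 1.963

1.963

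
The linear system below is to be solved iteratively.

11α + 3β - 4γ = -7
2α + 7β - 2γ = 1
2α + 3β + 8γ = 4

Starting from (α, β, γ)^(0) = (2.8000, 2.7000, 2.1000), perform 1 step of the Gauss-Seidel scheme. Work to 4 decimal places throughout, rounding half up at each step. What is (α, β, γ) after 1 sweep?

(-0.6091, 0.9169, 0.3084)

Iteration 1:
  α = (-7 - (3)·2.7000 - (-4)·2.1000) / (11) = -0.6091
  β = (1 - (2)·-0.6091 - (-2)·2.1000) / (7) = 0.9169
  γ = (4 - (2)·-0.6091 - (3)·0.9169) / (8) = 0.3084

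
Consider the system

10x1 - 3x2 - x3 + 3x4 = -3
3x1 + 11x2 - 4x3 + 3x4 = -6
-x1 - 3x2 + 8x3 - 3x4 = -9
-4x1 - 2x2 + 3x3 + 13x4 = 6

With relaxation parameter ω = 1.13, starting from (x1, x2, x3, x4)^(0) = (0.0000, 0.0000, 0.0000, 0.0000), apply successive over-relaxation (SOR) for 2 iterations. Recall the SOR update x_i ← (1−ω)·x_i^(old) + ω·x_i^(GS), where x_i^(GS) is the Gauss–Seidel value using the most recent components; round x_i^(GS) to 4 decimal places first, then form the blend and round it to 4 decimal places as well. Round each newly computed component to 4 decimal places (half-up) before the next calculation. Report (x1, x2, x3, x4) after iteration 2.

(-0.8845, -1.1288, -1.3718, 0.2825)

Iteration 1:
  x1: GS value = (-3 - (-3)·0.0000 - (-1)·0.0000 - (3)·0.0000) / (10) = -0.3000;  x1 ← (1−ω)·0.0000 + ω·-0.3000 = -0.3390
  x2: GS value = (-6 - (3)·-0.3390 - (-4)·0.0000 - (3)·0.0000) / (11) = -0.4530;  x2 ← (1−ω)·0.0000 + ω·-0.4530 = -0.5119
  x3: GS value = (-9 - (-1)·-0.3390 - (-3)·-0.5119 - (-3)·0.0000) / (8) = -1.3593;  x3 ← (1−ω)·0.0000 + ω·-1.3593 = -1.5360
  x4: GS value = (6 - (-4)·-0.3390 - (-2)·-0.5119 - (3)·-1.5360) / (13) = 0.6329;  x4 ← (1−ω)·0.0000 + ω·0.6329 = 0.7152
Iteration 2:
  x1: GS value = (-3 - (-3)·-0.5119 - (-1)·-1.5360 - (3)·0.7152) / (10) = -0.8217;  x1 ← (1−ω)·-0.3390 + ω·-0.8217 = -0.8845
  x2: GS value = (-6 - (3)·-0.8845 - (-4)·-1.5360 - (3)·0.7152) / (11) = -1.0578;  x2 ← (1−ω)·-0.5119 + ω·-1.0578 = -1.1288
  x3: GS value = (-9 - (-1)·-0.8845 - (-3)·-1.1288 - (-3)·0.7152) / (8) = -1.3907;  x3 ← (1−ω)·-1.5360 + ω·-1.3907 = -1.3718
  x4: GS value = (6 - (-4)·-0.8845 - (-2)·-1.1288 - (3)·-1.3718) / (13) = 0.3323;  x4 ← (1−ω)·0.7152 + ω·0.3323 = 0.2825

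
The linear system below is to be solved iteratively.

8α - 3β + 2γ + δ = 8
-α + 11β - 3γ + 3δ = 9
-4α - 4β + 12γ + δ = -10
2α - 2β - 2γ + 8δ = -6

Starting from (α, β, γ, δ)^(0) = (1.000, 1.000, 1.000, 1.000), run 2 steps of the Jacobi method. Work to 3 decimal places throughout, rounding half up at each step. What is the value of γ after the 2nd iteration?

-0.155

Iteration 1:
  α = (8 - (-3)·1.000 - (2)·1.000 - (1)·1.000) / (8) = 1.000
  β = (9 - (-1)·1.000 - (-3)·1.000 - (3)·1.000) / (11) = 0.909
  γ = (-10 - (-4)·1.000 - (-4)·1.000 - (1)·1.000) / (12) = -0.250
  δ = (-6 - (2)·1.000 - (-2)·1.000 - (-2)·1.000) / (8) = -0.500
Iteration 2:
  α = (8 - (-3)·0.909 - (2)·-0.250 - (1)·-0.500) / (8) = 1.466
  β = (9 - (-1)·1.000 - (-3)·-0.250 - (3)·-0.500) / (11) = 0.977
  γ = (-10 - (-4)·1.000 - (-4)·0.909 - (1)·-0.500) / (12) = -0.155
  δ = (-6 - (2)·1.000 - (-2)·0.909 - (-2)·-0.250) / (8) = -0.835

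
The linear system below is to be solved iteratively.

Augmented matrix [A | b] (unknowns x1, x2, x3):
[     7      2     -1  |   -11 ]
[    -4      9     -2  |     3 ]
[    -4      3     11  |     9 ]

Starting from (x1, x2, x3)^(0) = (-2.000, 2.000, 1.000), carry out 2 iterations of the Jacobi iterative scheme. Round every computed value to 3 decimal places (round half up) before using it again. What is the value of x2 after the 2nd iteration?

-0.657

Iteration 1:
  x1 = (-11 - (2)·2.000 - (-1)·1.000) / (7) = -2.000
  x2 = (3 - (-4)·-2.000 - (-2)·1.000) / (9) = -0.333
  x3 = (9 - (-4)·-2.000 - (3)·2.000) / (11) = -0.455
Iteration 2:
  x1 = (-11 - (2)·-0.333 - (-1)·-0.455) / (7) = -1.541
  x2 = (3 - (-4)·-2.000 - (-2)·-0.455) / (9) = -0.657
  x3 = (9 - (-4)·-2.000 - (3)·-0.333) / (11) = 0.182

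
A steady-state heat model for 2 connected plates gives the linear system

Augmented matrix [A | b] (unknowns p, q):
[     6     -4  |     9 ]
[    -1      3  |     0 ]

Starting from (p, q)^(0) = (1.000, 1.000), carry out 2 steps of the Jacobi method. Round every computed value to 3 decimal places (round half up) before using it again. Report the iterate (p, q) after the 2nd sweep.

Iteration 1:
  p = (9 - (-4)·1.000) / (6) = 2.167
  q = (0 - (-1)·1.000) / (3) = 0.333
Iteration 2:
  p = (9 - (-4)·0.333) / (6) = 1.722
  q = (0 - (-1)·2.167) / (3) = 0.722

(1.722, 0.722)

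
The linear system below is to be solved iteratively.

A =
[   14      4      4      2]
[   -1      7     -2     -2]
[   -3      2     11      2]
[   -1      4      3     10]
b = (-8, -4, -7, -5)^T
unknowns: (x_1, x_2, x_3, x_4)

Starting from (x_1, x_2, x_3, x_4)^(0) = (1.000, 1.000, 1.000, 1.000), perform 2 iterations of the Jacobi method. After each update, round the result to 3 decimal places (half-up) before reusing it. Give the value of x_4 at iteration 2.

-0.468

Iteration 1:
  x_1 = (-8 - (4)·1.000 - (4)·1.000 - (2)·1.000) / (14) = -1.286
  x_2 = (-4 - (-1)·1.000 - (-2)·1.000 - (-2)·1.000) / (7) = 0.143
  x_3 = (-7 - (-3)·1.000 - (2)·1.000 - (2)·1.000) / (11) = -0.727
  x_4 = (-5 - (-1)·1.000 - (4)·1.000 - (3)·1.000) / (10) = -1.100
Iteration 2:
  x_1 = (-8 - (4)·0.143 - (4)·-0.727 - (2)·-1.100) / (14) = -0.247
  x_2 = (-4 - (-1)·-1.286 - (-2)·-0.727 - (-2)·-1.100) / (7) = -1.277
  x_3 = (-7 - (-3)·-1.286 - (2)·0.143 - (2)·-1.100) / (11) = -0.813
  x_4 = (-5 - (-1)·-1.286 - (4)·0.143 - (3)·-0.727) / (10) = -0.468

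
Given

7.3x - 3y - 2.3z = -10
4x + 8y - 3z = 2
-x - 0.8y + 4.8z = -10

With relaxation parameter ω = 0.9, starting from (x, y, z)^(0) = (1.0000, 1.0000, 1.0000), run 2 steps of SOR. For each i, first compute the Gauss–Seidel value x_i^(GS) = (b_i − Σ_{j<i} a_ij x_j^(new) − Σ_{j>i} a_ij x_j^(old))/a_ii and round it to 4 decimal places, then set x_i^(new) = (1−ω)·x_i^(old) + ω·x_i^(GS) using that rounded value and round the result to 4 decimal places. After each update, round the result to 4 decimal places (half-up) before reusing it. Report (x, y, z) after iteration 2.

(-1.4474, 0.3792, -2.2628)

Iteration 1:
  x: GS value = (-10 - (-3)·1.0000 - (-2.3)·1.0000) / (7.3) = -0.6438;  x ← (1−ω)·1.0000 + ω·-0.6438 = -0.4794
  y: GS value = (2 - (4)·-0.4794 - (-3)·1.0000) / (8) = 0.8647;  y ← (1−ω)·1.0000 + ω·0.8647 = 0.8782
  z: GS value = (-10 - (-1)·-0.4794 - (-0.8)·0.8782) / (4.8) = -2.0368;  z ← (1−ω)·1.0000 + ω·-2.0368 = -1.7331
Iteration 2:
  x: GS value = (-10 - (-3)·0.8782 - (-2.3)·-1.7331) / (7.3) = -1.5550;  x ← (1−ω)·-0.4794 + ω·-1.5550 = -1.4474
  y: GS value = (2 - (4)·-1.4474 - (-3)·-1.7331) / (8) = 0.3238;  y ← (1−ω)·0.8782 + ω·0.3238 = 0.3792
  z: GS value = (-10 - (-1)·-1.4474 - (-0.8)·0.3792) / (4.8) = -2.3217;  z ← (1−ω)·-1.7331 + ω·-2.3217 = -2.2628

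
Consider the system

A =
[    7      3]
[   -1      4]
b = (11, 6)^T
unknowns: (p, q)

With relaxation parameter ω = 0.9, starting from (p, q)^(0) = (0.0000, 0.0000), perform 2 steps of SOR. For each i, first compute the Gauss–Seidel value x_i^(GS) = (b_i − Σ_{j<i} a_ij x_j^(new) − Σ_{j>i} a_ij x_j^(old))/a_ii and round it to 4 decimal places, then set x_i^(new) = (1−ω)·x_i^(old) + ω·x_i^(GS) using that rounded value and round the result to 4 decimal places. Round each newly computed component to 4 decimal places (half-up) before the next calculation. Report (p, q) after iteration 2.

Iteration 1:
  p: GS value = (11 - (3)·0.0000) / (7) = 1.5714;  p ← (1−ω)·0.0000 + ω·1.5714 = 1.4143
  q: GS value = (6 - (-1)·1.4143) / (4) = 1.8536;  q ← (1−ω)·0.0000 + ω·1.8536 = 1.6682
Iteration 2:
  p: GS value = (11 - (3)·1.6682) / (7) = 0.8565;  p ← (1−ω)·1.4143 + ω·0.8565 = 0.9123
  q: GS value = (6 - (-1)·0.9123) / (4) = 1.7281;  q ← (1−ω)·1.6682 + ω·1.7281 = 1.7221

(0.9123, 1.7221)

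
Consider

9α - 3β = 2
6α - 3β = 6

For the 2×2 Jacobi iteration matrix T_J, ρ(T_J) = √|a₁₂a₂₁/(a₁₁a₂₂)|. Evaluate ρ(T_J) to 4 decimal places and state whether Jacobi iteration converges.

0.8165

a₁₂a₂₁/(a₁₁a₂₂) = (-3)·(6) / ((9)·(-3)) = 0.666667
ρ = √|0.666667| = √0.666667 = 0.8165
ρ < 1, so Jacobi converges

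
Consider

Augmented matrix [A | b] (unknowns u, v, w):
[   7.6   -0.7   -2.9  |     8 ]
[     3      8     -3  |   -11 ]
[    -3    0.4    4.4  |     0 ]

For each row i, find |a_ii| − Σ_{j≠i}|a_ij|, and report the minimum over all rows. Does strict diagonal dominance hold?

1

row 1: |7.6| − (0.7+2.9) = 4
row 2: |8| − (3+3) = 2
row 3: |4.4| − (3+0.4) = 1
minimum over rows = 1 → strictly diagonally dominant (convergence guaranteed)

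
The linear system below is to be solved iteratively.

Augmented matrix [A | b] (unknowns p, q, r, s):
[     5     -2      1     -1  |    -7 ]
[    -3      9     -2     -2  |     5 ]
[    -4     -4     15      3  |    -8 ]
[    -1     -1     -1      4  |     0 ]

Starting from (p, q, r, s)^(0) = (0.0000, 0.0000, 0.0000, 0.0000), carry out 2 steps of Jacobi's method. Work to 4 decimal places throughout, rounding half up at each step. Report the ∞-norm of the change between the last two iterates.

0.5852

Iteration 1:
  p = (-7 - (-2)·0.0000 - (1)·0.0000 - (-1)·0.0000) / (5) = -1.4000
  q = (5 - (-3)·0.0000 - (-2)·0.0000 - (-2)·0.0000) / (9) = 0.5556
  r = (-8 - (-4)·0.0000 - (-4)·0.0000 - (3)·0.0000) / (15) = -0.5333
  s = (0 - (-1)·0.0000 - (-1)·0.0000 - (-1)·0.0000) / (4) = 0.0000
Iteration 2:
  p = (-7 - (-2)·0.5556 - (1)·-0.5333 - (-1)·0.0000) / (5) = -1.0711
  q = (5 - (-3)·-1.4000 - (-2)·-0.5333 - (-2)·0.0000) / (9) = -0.0296
  r = (-8 - (-4)·-1.4000 - (-4)·0.5556 - (3)·0.0000) / (15) = -0.7585
  s = (0 - (-1)·-1.4000 - (-1)·0.5556 - (-1)·-0.5333) / (4) = -0.3444
Change: (0.3289, -0.5852, -0.2252, -0.3444) → max |·| = 0.5852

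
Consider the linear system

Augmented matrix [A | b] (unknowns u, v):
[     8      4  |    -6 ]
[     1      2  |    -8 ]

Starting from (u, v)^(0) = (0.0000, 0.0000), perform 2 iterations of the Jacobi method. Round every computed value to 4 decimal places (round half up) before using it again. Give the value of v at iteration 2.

Iteration 1:
  u = (-6 - (4)·0.0000) / (8) = -0.7500
  v = (-8 - (1)·0.0000) / (2) = -4.0000
Iteration 2:
  u = (-6 - (4)·-4.0000) / (8) = 1.2500
  v = (-8 - (1)·-0.7500) / (2) = -3.6250

-3.6250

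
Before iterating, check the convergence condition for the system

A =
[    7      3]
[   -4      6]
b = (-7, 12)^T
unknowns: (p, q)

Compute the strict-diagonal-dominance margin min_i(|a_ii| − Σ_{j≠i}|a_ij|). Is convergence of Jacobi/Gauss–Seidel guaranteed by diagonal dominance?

row 1: |7| − (3) = 4
row 2: |6| − (4) = 2
minimum over rows = 2 → strictly diagonally dominant (convergence guaranteed)

2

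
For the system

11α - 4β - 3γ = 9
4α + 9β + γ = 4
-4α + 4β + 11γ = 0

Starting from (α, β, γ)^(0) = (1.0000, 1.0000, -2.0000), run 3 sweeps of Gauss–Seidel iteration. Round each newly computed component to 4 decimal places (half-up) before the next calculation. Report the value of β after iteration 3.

Iteration 1:
  α = (9 - (-4)·1.0000 - (-3)·-2.0000) / (11) = 0.6364
  β = (4 - (4)·0.6364 - (1)·-2.0000) / (9) = 0.3838
  γ = (0 - (-4)·0.6364 - (4)·0.3838) / (11) = 0.0919
Iteration 2:
  α = (9 - (-4)·0.3838 - (-3)·0.0919) / (11) = 0.9828
  β = (4 - (4)·0.9828 - (1)·0.0919) / (9) = -0.0026
  γ = (0 - (-4)·0.9828 - (4)·-0.0026) / (11) = 0.3583
Iteration 3:
  α = (9 - (-4)·-0.0026 - (-3)·0.3583) / (11) = 0.9150
  β = (4 - (4)·0.9150 - (1)·0.3583) / (9) = -0.0020
  γ = (0 - (-4)·0.9150 - (4)·-0.0020) / (11) = 0.3335

-0.0020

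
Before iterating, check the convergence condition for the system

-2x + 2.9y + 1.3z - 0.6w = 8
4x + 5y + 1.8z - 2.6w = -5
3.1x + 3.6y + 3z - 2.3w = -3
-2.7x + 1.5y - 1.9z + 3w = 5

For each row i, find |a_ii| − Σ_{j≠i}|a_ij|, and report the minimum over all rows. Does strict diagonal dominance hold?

-6

row 1: |-2| − (2.9+1.3+0.6) = -2.8
row 2: |5| − (4+1.8+2.6) = -3.4
row 3: |3| − (3.1+3.6+2.3) = -6
row 4: |3| − (2.7+1.5+1.9) = -3.1
minimum over rows = -6 → not strictly diagonally dominant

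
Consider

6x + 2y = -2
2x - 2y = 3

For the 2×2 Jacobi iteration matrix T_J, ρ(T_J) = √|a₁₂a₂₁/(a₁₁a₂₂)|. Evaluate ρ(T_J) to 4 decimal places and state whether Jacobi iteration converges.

a₁₂a₂₁/(a₁₁a₂₂) = (2)·(2) / ((6)·(-2)) = -0.333333
ρ = √|-0.333333| = √0.333333 = 0.5774
ρ < 1, so Jacobi converges

0.5774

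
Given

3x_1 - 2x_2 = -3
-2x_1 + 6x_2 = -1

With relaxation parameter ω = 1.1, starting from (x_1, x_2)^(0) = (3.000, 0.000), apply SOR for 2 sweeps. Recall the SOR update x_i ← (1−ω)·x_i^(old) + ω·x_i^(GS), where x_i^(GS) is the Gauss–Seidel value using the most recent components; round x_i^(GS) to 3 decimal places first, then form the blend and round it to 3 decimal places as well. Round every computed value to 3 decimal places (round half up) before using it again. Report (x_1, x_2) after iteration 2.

(-1.470, -0.653)

Iteration 1:
  x_1: GS value = (-3 - (-2)·0.000) / (3) = -1.000;  x_1 ← (1−ω)·3.000 + ω·-1.000 = -1.400
  x_2: GS value = (-1 - (-2)·-1.400) / (6) = -0.633;  x_2 ← (1−ω)·0.000 + ω·-0.633 = -0.696
Iteration 2:
  x_1: GS value = (-3 - (-2)·-0.696) / (3) = -1.464;  x_1 ← (1−ω)·-1.400 + ω·-1.464 = -1.470
  x_2: GS value = (-1 - (-2)·-1.470) / (6) = -0.657;  x_2 ← (1−ω)·-0.696 + ω·-0.657 = -0.653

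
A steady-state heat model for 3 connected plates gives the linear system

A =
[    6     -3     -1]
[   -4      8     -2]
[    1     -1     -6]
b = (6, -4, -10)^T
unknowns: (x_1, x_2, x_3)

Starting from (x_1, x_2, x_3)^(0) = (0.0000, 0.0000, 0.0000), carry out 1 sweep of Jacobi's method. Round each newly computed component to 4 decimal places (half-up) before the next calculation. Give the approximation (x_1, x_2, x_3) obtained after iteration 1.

(1.0000, -0.5000, 1.6667)

Iteration 1:
  x_1 = (6 - (-3)·0.0000 - (-1)·0.0000) / (6) = 1.0000
  x_2 = (-4 - (-4)·0.0000 - (-2)·0.0000) / (8) = -0.5000
  x_3 = (-10 - (1)·0.0000 - (-1)·0.0000) / (-6) = 1.6667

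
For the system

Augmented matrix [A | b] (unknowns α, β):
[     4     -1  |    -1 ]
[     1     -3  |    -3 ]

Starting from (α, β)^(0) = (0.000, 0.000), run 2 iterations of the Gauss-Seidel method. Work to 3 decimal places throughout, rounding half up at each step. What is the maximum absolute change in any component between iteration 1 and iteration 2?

0.229

Iteration 1:
  α = (-1 - (-1)·0.000) / (4) = -0.250
  β = (-3 - (1)·-0.250) / (-3) = 0.917
Iteration 2:
  α = (-1 - (-1)·0.917) / (4) = -0.021
  β = (-3 - (1)·-0.021) / (-3) = 0.993
Change: (0.229, 0.076) → max |·| = 0.229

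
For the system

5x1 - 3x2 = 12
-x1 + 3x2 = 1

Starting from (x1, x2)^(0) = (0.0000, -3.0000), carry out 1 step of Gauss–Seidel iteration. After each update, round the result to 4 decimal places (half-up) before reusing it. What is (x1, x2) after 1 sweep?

(0.6000, 0.5333)

Iteration 1:
  x1 = (12 - (-3)·-3.0000) / (5) = 0.6000
  x2 = (1 - (-1)·0.6000) / (3) = 0.5333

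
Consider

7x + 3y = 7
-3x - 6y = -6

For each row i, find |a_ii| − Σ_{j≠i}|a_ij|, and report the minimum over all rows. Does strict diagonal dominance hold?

3

row 1: |7| − (3) = 4
row 2: |-6| − (3) = 3
minimum over rows = 3 → strictly diagonally dominant (convergence guaranteed)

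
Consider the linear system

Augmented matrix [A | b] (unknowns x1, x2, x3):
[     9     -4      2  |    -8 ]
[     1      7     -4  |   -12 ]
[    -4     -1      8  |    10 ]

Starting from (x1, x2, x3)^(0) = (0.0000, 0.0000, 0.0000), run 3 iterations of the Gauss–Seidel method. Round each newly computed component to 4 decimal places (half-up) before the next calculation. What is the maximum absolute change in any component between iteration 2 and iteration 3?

0.2880

Iteration 1:
  x1 = (-8 - (-4)·0.0000 - (2)·0.0000) / (9) = -0.8889
  x2 = (-12 - (1)·-0.8889 - (-4)·0.0000) / (7) = -1.5873
  x3 = (10 - (-4)·-0.8889 - (-1)·-1.5873) / (8) = 0.6071
Iteration 2:
  x1 = (-8 - (-4)·-1.5873 - (2)·0.6071) / (9) = -1.7293
  x2 = (-12 - (1)·-1.7293 - (-4)·0.6071) / (7) = -1.1203
  x3 = (10 - (-4)·-1.7293 - (-1)·-1.1203) / (8) = 0.2453
Iteration 3:
  x1 = (-8 - (-4)·-1.1203 - (2)·0.2453) / (9) = -1.4413
  x2 = (-12 - (1)·-1.4413 - (-4)·0.2453) / (7) = -1.3682
  x3 = (10 - (-4)·-1.4413 - (-1)·-1.3682) / (8) = 0.3583
Change: (0.2880, -0.2479, 0.1130) → max |·| = 0.2880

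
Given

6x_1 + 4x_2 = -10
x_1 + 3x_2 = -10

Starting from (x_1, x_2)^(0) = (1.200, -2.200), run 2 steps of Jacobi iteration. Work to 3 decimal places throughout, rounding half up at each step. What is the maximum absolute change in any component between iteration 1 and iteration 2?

1.022

Iteration 1:
  x_1 = (-10 - (4)·-2.200) / (6) = -0.200
  x_2 = (-10 - (1)·1.200) / (3) = -3.733
Iteration 2:
  x_1 = (-10 - (4)·-3.733) / (6) = 0.822
  x_2 = (-10 - (1)·-0.200) / (3) = -3.267
Change: (1.022, 0.466) → max |·| = 1.022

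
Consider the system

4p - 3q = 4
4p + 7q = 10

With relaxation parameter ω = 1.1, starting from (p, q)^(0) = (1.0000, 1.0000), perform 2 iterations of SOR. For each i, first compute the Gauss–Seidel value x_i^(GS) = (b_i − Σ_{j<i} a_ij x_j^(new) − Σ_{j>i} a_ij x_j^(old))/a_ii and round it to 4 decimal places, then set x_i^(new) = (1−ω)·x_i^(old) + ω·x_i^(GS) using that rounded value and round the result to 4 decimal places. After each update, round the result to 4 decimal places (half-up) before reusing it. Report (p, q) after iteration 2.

(1.1850, 0.7941)

Iteration 1:
  p: GS value = (4 - (-3)·1.0000) / (4) = 1.7500;  p ← (1−ω)·1.0000 + ω·1.7500 = 1.8250
  q: GS value = (10 - (4)·1.8250) / (7) = 0.3857;  q ← (1−ω)·1.0000 + ω·0.3857 = 0.3243
Iteration 2:
  p: GS value = (4 - (-3)·0.3243) / (4) = 1.2432;  p ← (1−ω)·1.8250 + ω·1.2432 = 1.1850
  q: GS value = (10 - (4)·1.1850) / (7) = 0.7514;  q ← (1−ω)·0.3243 + ω·0.7514 = 0.7941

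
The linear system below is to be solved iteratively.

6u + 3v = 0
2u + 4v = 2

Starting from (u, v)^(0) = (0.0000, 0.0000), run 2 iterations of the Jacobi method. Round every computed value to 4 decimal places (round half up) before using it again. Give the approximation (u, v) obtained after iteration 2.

(-0.2500, 0.5000)

Iteration 1:
  u = (0 - (3)·0.0000) / (6) = 0.0000
  v = (2 - (2)·0.0000) / (4) = 0.5000
Iteration 2:
  u = (0 - (3)·0.5000) / (6) = -0.2500
  v = (2 - (2)·0.0000) / (4) = 0.5000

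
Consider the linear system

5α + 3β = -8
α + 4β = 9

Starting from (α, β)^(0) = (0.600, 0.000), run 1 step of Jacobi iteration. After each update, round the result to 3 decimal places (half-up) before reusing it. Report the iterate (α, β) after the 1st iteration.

Iteration 1:
  α = (-8 - (3)·0.000) / (5) = -1.600
  β = (9 - (1)·0.600) / (4) = 2.100

(-1.600, 2.100)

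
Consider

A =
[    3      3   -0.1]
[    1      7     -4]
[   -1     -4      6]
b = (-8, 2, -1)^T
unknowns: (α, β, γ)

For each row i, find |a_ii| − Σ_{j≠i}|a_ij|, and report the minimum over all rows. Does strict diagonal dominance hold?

row 1: |3| − (3+0.1) = -0.1
row 2: |7| − (1+4) = 2
row 3: |6| − (1+4) = 1
minimum over rows = -0.1 → not strictly diagonally dominant

-0.1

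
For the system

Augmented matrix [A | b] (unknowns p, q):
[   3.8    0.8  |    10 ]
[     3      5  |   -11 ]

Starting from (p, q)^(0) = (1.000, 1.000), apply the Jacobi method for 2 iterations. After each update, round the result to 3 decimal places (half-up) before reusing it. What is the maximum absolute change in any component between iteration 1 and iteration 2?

0.853

Iteration 1:
  p = (10 - (0.8)·1.000) / (3.8) = 2.421
  q = (-11 - (3)·1.000) / (5) = -2.800
Iteration 2:
  p = (10 - (0.8)·-2.800) / (3.8) = 3.221
  q = (-11 - (3)·2.421) / (5) = -3.653
Change: (0.800, -0.853) → max |·| = 0.853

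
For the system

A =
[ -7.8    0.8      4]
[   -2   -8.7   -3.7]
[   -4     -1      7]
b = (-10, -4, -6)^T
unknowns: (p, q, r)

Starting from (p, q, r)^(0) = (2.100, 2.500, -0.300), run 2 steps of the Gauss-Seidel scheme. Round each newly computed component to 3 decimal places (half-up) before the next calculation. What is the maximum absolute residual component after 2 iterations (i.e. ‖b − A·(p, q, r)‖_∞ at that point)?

Iteration 1:
  p = (-10 - (0.8)·2.500 - (4)·-0.300) / (-7.8) = 1.385
  q = (-4 - (-2)·1.385 - (-3.7)·-0.300) / (-8.7) = 0.269
  r = (-6 - (-4)·1.385 - (-1)·0.269) / (7) = -0.027
Iteration 2:
  p = (-10 - (0.8)·0.269 - (4)·-0.027) / (-7.8) = 1.296
  q = (-4 - (-2)·1.296 - (-3.7)·-0.027) / (-8.7) = 0.173
  r = (-6 - (-4)·1.296 - (-1)·0.173) / (7) = -0.092
Residual b − A·x = (0.338, -0.243, 0.001); ∞-norm = 0.338

0.338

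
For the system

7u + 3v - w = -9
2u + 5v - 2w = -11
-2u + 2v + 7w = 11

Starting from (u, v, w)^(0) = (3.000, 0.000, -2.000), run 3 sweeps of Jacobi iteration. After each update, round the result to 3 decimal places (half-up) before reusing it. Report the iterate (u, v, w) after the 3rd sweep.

(-0.697, -1.615, 1.989)

Iteration 1:
  u = (-9 - (3)·0.000 - (-1)·-2.000) / (7) = -1.571
  v = (-11 - (2)·3.000 - (-2)·-2.000) / (5) = -4.200
  w = (11 - (-2)·3.000 - (2)·0.000) / (7) = 2.429
Iteration 2:
  u = (-9 - (3)·-4.200 - (-1)·2.429) / (7) = 0.861
  v = (-11 - (2)·-1.571 - (-2)·2.429) / (5) = -0.600
  w = (11 - (-2)·-1.571 - (2)·-4.200) / (7) = 2.323
Iteration 3:
  u = (-9 - (3)·-0.600 - (-1)·2.323) / (7) = -0.697
  v = (-11 - (2)·0.861 - (-2)·2.323) / (5) = -1.615
  w = (11 - (-2)·0.861 - (2)·-0.600) / (7) = 1.989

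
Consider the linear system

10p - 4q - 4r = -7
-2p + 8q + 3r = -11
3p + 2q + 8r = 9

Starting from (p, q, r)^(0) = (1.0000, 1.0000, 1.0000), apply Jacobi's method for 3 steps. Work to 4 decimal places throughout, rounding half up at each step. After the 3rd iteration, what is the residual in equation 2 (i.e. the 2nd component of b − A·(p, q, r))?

-0.6385

Iteration 1:
  p = (-7 - (-4)·1.0000 - (-4)·1.0000) / (10) = 0.1000
  q = (-11 - (-2)·1.0000 - (3)·1.0000) / (8) = -1.5000
  r = (9 - (3)·1.0000 - (2)·1.0000) / (8) = 0.5000
Iteration 2:
  p = (-7 - (-4)·-1.5000 - (-4)·0.5000) / (10) = -1.1000
  q = (-11 - (-2)·0.1000 - (3)·0.5000) / (8) = -1.5375
  r = (9 - (3)·0.1000 - (2)·-1.5000) / (8) = 1.4625
Iteration 3:
  p = (-7 - (-4)·-1.5375 - (-4)·1.4625) / (10) = -0.7300
  q = (-11 - (-2)·-1.1000 - (3)·1.4625) / (8) = -2.1984
  r = (9 - (3)·-1.1000 - (2)·-1.5375) / (8) = 1.9219
Residual b − A·x = (-0.8060, -0.6385, 0.2116)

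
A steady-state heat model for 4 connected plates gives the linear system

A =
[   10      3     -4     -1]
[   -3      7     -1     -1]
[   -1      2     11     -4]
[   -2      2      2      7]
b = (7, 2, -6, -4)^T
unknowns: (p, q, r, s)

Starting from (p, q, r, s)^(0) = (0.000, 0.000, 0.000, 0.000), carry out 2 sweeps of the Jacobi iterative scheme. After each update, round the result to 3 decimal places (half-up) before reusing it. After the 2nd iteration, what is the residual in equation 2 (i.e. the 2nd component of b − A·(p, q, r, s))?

-1.003

Iteration 1:
  p = (7 - (3)·0.000 - (-4)·0.000 - (-1)·0.000) / (10) = 0.700
  q = (2 - (-3)·0.000 - (-1)·0.000 - (-1)·0.000) / (7) = 0.286
  r = (-6 - (-1)·0.000 - (2)·0.000 - (-4)·0.000) / (11) = -0.545
  s = (-4 - (-2)·0.000 - (2)·0.000 - (2)·0.000) / (7) = -0.571
Iteration 2:
  p = (7 - (3)·0.286 - (-4)·-0.545 - (-1)·-0.571) / (10) = 0.339
  q = (2 - (-3)·0.700 - (-1)·-0.545 - (-1)·-0.571) / (7) = 0.426
  r = (-6 - (-1)·0.700 - (2)·0.286 - (-4)·-0.571) / (11) = -0.741
  s = (-4 - (-2)·0.700 - (2)·0.286 - (2)·-0.545) / (7) = -0.297
Residual b − A·x = (-0.929, -1.003, 0.450, -0.613)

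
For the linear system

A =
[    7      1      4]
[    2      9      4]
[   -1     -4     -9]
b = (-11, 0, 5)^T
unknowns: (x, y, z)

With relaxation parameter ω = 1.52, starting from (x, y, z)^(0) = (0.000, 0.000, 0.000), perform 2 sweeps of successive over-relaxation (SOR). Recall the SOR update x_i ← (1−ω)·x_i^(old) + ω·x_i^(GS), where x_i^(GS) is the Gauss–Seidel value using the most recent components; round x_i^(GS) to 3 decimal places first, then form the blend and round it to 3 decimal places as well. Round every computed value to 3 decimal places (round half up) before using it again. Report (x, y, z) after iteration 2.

(-0.465, 0.404, -0.525)

Iteration 1:
  x: GS value = (-11 - (1)·0.000 - (4)·0.000) / (7) = -1.571;  x ← (1−ω)·0.000 + ω·-1.571 = -2.388
  y: GS value = (0 - (2)·-2.388 - (4)·0.000) / (9) = 0.531;  y ← (1−ω)·0.000 + ω·0.531 = 0.807
  z: GS value = (5 - (-1)·-2.388 - (-4)·0.807) / (-9) = -0.649;  z ← (1−ω)·0.000 + ω·-0.649 = -0.986
Iteration 2:
  x: GS value = (-11 - (1)·0.807 - (4)·-0.986) / (7) = -1.123;  x ← (1−ω)·-2.388 + ω·-1.123 = -0.465
  y: GS value = (0 - (2)·-0.465 - (4)·-0.986) / (9) = 0.542;  y ← (1−ω)·0.807 + ω·0.542 = 0.404
  z: GS value = (5 - (-1)·-0.465 - (-4)·0.404) / (-9) = -0.683;  z ← (1−ω)·-0.986 + ω·-0.683 = -0.525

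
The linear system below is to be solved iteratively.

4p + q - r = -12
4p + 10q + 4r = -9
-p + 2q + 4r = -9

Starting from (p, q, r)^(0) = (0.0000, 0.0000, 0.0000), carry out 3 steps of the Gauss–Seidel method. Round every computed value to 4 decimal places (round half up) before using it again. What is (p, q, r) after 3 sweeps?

(-4.5183, 2.5746, -4.6669)

Iteration 1:
  p = (-12 - (1)·0.0000 - (-1)·0.0000) / (4) = -3.0000
  q = (-9 - (4)·-3.0000 - (4)·0.0000) / (10) = 0.3000
  r = (-9 - (-1)·-3.0000 - (2)·0.3000) / (4) = -3.1500
Iteration 2:
  p = (-12 - (1)·0.3000 - (-1)·-3.1500) / (4) = -3.8625
  q = (-9 - (4)·-3.8625 - (4)·-3.1500) / (10) = 1.9050
  r = (-9 - (-1)·-3.8625 - (2)·1.9050) / (4) = -4.1681
Iteration 3:
  p = (-12 - (1)·1.9050 - (-1)·-4.1681) / (4) = -4.5183
  q = (-9 - (4)·-4.5183 - (4)·-4.1681) / (10) = 2.5746
  r = (-9 - (-1)·-4.5183 - (2)·2.5746) / (4) = -4.6669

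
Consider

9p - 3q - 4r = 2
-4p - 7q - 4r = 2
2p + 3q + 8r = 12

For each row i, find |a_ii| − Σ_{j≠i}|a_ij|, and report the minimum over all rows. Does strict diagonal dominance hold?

row 1: |9| − (3+4) = 2
row 2: |-7| − (4+4) = -1
row 3: |8| − (2+3) = 3
minimum over rows = -1 → not strictly diagonally dominant

-1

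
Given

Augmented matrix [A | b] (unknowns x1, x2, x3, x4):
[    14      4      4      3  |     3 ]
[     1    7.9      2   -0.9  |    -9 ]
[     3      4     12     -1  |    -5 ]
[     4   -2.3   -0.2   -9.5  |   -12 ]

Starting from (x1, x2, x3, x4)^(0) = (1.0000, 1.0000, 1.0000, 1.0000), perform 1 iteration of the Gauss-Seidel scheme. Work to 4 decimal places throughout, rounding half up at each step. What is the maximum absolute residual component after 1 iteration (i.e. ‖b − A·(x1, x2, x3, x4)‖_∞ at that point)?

11.0477

Iteration 1:
  x1 = (3 - (4)·1.0000 - (4)·1.0000 - (3)·1.0000) / (14) = -0.5714
  x2 = (-9 - (1)·-0.5714 - (2)·1.0000 - (-0.9)·1.0000) / (7.9) = -1.2062
  x3 = (-5 - (3)·-0.5714 - (4)·-1.2062 - (-1)·1.0000) / (12) = 0.2116
  x4 = (-12 - (4)·-0.5714 - (-2.3)·-1.2062 - (-0.2)·0.2116) / (-9.5) = 1.3101
Residual b − A·x = (11.0477, 1.8563, 0.3099, -0.0004); ∞-norm = 11.0477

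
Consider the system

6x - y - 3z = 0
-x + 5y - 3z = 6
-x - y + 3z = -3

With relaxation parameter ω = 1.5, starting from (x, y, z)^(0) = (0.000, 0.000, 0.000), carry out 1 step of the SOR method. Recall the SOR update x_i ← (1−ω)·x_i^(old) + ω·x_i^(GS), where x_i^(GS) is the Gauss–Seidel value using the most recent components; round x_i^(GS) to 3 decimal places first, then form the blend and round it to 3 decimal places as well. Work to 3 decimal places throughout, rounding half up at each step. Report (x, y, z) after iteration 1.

(0.000, 1.800, -0.600)

Iteration 1:
  x: GS value = (0 - (-1)·0.000 - (-3)·0.000) / (6) = 0.000;  x ← (1−ω)·0.000 + ω·0.000 = 0.000
  y: GS value = (6 - (-1)·0.000 - (-3)·0.000) / (5) = 1.200;  y ← (1−ω)·0.000 + ω·1.200 = 1.800
  z: GS value = (-3 - (-1)·0.000 - (-1)·1.800) / (3) = -0.400;  z ← (1−ω)·0.000 + ω·-0.400 = -0.600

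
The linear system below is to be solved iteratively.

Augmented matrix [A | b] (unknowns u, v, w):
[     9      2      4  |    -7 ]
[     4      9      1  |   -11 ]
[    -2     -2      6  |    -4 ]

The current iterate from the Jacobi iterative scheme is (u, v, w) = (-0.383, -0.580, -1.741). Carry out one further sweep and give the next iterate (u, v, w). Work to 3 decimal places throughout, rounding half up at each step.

One sweep:
  u = (-7 - (2)·-0.580 - (4)·-1.741) / (9) = 0.125
  v = (-11 - (4)·-0.383 - (1)·-1.741) / (9) = -0.859
  w = (-4 - (-2)·-0.383 - (-2)·-0.580) / (6) = -0.988

(0.125, -0.859, -0.988)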